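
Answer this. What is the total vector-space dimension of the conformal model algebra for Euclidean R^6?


The conformal model of R^6 uses Cl(7,1): the 6 Euclidean generators plus two extra orthogonal generators e+ (e+^2 = +1) and e- (e-^2 = -1), from which the null vectors e0, einf are built.
Number of generators m = 6 + 2 = 8.
dim Cl(p,q) = 2^m = 2^8 = 256


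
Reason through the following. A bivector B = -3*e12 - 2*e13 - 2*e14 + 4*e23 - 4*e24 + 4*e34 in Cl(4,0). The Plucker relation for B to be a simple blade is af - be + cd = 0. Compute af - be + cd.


Plucker relation: af - be + cd
a*f = (-3)*4 = -12
b*e = (-2)*(-4) = 8
c*d = (-2)*4 = -8
af - be + cd = -12 - 8 + (-8)
= -28


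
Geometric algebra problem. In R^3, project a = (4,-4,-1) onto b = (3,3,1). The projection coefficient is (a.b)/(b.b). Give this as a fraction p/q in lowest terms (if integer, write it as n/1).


Projection coefficient = (a . b) / (b . b)
a . b = 4*3 + (-4)*3 + (-1)*1
= 12 + (-12) + (-1) = -1
b . b = 3^2 + 3^2 + 1^2
= 9 + 9 + 1 = 19
Coefficient = -1/19
In lowest terms: -1/19


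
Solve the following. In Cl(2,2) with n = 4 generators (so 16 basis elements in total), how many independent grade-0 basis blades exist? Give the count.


Number of grade-k basis blades in Cl(p,q) with n = p + q is C(n, k).
n = 2 + 2 = 4
C(4, 0) = 4! / (0! * 4!)
= 24 / (1 * 24)
= 1


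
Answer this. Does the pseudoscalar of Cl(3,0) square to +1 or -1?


The pseudoscalar I = e1...e_n (product of all n generators) of Cl(p,q) satisfies I^2 = (-1)^(q + n(n-1)/2).
p = 3, q = 0, n = p + q = 3
n(n-1)/2 = 3 * 2 / 2 = 3
Exponent = q + n(n-1)/2 = 0 + 3 = 3
I^2 = (-1)^3 = -1


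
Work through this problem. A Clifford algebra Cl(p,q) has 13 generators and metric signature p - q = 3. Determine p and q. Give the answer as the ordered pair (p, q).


We need p + q = 13 and p - q = 3.
Adding: 2p = 13 + 3 = 16, so p = 8.
Then q = 13 - 8 = 5.
(p, q) = (8, 5)


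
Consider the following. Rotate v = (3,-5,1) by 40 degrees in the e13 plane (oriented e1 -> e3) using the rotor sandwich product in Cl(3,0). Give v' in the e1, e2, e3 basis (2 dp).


Rotor R = cos(20deg) - sin(20deg)*e13
Rotation angle theta = 2 * 20 = 40 degrees in the e13 plane (e1 -> e3).
The component perpendicular to the plane (e2) is invariant: v'_2 = v2 = -5.00
cos(40deg) = 0.7660, sin(40deg) = 0.6428
v'_1 = v1*cos(theta) - v3*sin(theta) = 3*0.7660 - 1*0.6428 = 1.66
v'_3 = v1*sin(theta) + v3*cos(theta) = 3*0.6428 + 1*0.7660 = 2.69
v' = 1.66*e1 - 5.00*e2 + 2.69*e3


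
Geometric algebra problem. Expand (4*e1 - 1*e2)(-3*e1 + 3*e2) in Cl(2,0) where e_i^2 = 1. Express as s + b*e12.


Expand: (4*e1 - 1*e2)(-3*e1 + 3*e2)
= 4*(-3)*e1e1 + 4*3*e1e2 + (-1)*(-3)*e2e1 + (-1)*3*e2e2
Using e1^2 = e2^2 = 1, e2e1 = -e1e2:
Scalar part s = 4*(-3) + (-1)*3 = -12 + (-3) = -15
Bivector part b = 4*3 - (-1)*(-3) = 12 - 3 = 9
uv = -15 + 9*e12


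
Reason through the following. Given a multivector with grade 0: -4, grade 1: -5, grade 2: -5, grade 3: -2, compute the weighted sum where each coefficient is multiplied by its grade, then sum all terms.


Grade-weighted sum = sum of grade_k * coefficient_k
0*(-4) = 0
1*(-5) = -5
2*(-5) = -10
3*(-2) = -6
Total = 0 + (-5) + (-10) + (-6) = -21


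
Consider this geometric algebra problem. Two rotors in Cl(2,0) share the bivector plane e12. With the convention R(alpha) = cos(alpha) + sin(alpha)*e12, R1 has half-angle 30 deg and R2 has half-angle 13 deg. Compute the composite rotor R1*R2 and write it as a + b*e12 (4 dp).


Same-plane rotors commute and their half-angles add:
R1*R2 = cos(a1 + a2) + sin(a1 + a2)*e12.
a1 + a2 = 30 + 13 = 43 deg
cos(43 deg) = 0.7314
sin(43 deg) = 0.6820
R1*R2 = 0.7314 + 0.6820*e12


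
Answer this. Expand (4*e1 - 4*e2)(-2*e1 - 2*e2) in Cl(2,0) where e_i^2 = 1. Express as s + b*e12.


Expand: (4*e1 - 4*e2)(-2*e1 - 2*e2)
= 4*(-2)*e1e1 + 4*(-2)*e1e2 + (-4)*(-2)*e2e1 + (-4)*(-2)*e2e2
Using e1^2 = e2^2 = 1, e2e1 = -e1e2:
Scalar part s = 4*(-2) + (-4)*(-2) = -8 + 8 = 0
Bivector part b = 4*(-2) - (-4)*(-2) = -8 - 8 = -16
uv = 0 - 16*e12


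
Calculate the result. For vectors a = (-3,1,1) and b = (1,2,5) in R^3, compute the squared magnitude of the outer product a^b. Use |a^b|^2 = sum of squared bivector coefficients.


a wedge b = (a1*b2 - a2*b1)*e12 + (a1*b3 - a3*b1)*e13 + (a2*b3 - a3*b2)*e23
e12 coeff: (-3)*2 - 1*1 = -6 - 1 = -7
e13 coeff: (-3)*5 - 1*1 = -15 - 1 = -16
e23 coeff: 1*5 - 1*2 = 5 - 2 = 3
|a wedge b|^2 = (-7)^2 + (-16)^2 + 3^2
= 49 + 256 + 9
= 314


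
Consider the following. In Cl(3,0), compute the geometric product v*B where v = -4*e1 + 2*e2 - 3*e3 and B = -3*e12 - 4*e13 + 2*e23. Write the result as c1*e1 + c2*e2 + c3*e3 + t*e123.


vB has grade-1 (vector) and grade-3 (trivector) parts: vB = (v _| B) + (v ^ B).
Vector part <vB>_1:
  e1: -v2*b12 - v3*b13 = -(2)*(-3) - (-3)*(-4) = -6
  e2: v1*b12 - v3*b23 = (-4)*(-3) - (-3)*(2) = 18
  e3: v1*b13 + v2*b23 = (-4)*(-4) + (2)*(2) = 20
Trivector part <vB>_3:
  e123: v1*b23 - v2*b13 + v3*b12 = (-4)*(2) - (2)*(-4) + (-3)*(-3) = 9
vB = -6*e1 + 18*e2 + 20*e3 + 9*e123


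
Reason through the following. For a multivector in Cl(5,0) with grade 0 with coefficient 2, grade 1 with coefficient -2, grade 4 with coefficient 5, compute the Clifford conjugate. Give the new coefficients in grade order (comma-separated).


Clifford conjugate sign for grade k: (-1)^(k(k+1)/2)
Grade 0: (-1)^(0*1/2) = (-1)^0 = 1, coeff 2 -> 2
Grade 1: (-1)^(1*2/2) = (-1)^1 = -1, coeff -2 -> 2
Grade 4: (-1)^(4*5/2) = (-1)^10 = 1, coeff 5 -> 5
Conjugated coefficients: 2, 2, 5


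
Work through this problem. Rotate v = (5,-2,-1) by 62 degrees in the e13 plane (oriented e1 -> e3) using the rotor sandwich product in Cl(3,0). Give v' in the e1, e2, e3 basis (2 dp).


Rotor R = cos(31deg) - sin(31deg)*e13
Rotation angle theta = 2 * 31 = 62 degrees in the e13 plane (e1 -> e3).
The component perpendicular to the plane (e2) is invariant: v'_2 = v2 = -2.00
cos(62deg) = 0.4695, sin(62deg) = 0.8829
v'_1 = v1*cos(theta) - v3*sin(theta) = 5*0.4695 - (-1)*0.8829 = 3.23
v'_3 = v1*sin(theta) + v3*cos(theta) = 5*0.8829 + (-1)*0.4695 = 3.95
v' = 3.23*e1 - 2.00*e2 + 3.95*e3


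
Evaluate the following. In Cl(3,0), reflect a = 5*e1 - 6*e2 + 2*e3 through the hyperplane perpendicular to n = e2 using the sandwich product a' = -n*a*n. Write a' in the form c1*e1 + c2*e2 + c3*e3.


Reflection formula: a' = -n*a*n, with n = e2 (unit vector, n^2 = 1).
For reflection through hyperplane perp to e2:
The component along e2 flips sign, others stay.
a = (5, -6, 2)
a' = (5, 6, 2)
a' = 5*e1 + 6*e2 + 2*e3


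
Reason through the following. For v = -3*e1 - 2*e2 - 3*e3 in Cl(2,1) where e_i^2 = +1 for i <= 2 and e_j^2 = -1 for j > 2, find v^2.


v^2 = sum of c_i^2 * e_i^2
Positive signature terms (e_i^2 = +1): (-3)^2 + (-2)^2 = 13
Negative signature terms (e_j^2 = -1): (-3)^2 = 9
v^2 = 13 - 9 = 4


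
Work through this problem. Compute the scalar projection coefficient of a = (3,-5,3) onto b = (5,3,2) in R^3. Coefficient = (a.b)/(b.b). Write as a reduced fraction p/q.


Projection coefficient = (a . b) / (b . b)
a . b = 3*5 + (-5)*3 + 3*2
= 15 + (-15) + 6 = 6
b . b = 5^2 + 3^2 + 2^2
= 25 + 9 + 4 = 38
Coefficient = 6/38
In lowest terms: 3/19


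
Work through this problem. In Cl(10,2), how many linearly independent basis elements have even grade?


Even subalgebra dimension = 2^(n-1)
n = 10 + 2 = 12
2^(12 - 1) = 2^11 = 2048
Verification: sum of C(12,k) for even k = 1 + 66 + 495 + 924 + 495 + 66 + 1 = 2048
Result = 2048


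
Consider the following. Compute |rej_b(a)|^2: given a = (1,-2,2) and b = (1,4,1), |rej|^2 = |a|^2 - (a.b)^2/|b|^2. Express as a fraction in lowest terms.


|a|^2 = 1^2 + (-2)^2 + 2^2 = 9
|b|^2 = 1^2 + 4^2 + 1^2 = 18
a . b = 1*1 + (-2)*4 + 2*1 = -5
(a.b)^2 = (-5)^2 = 25
|rej|^2 = 9 - 25/18
= (162 - 25)/18
= 137/18
In lowest terms: 137/18


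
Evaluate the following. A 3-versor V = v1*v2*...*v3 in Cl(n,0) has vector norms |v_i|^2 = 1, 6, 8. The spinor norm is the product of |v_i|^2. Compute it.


Spinor norm N(V) = |v1|^2 * |v2|^2 * ... * |v3|^2
= 1 * 6 * 8
Running product: 1, 6, 48
N(V) = 48


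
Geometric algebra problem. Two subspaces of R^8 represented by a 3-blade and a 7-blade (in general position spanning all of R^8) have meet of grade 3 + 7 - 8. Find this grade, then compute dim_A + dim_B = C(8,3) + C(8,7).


Meet grade = grade(A) + grade(B) - n
= 3 + 7 - 8 = 2
C(8,3) = 56
C(8,7) = 8
dim_A + dim_B = 56 + 8 = 64


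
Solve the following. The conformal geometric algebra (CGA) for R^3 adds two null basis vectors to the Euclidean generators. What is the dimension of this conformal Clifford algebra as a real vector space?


The conformal model of R^3 uses Cl(4,1): the 3 Euclidean generators plus two extra orthogonal generators e+ (e+^2 = +1) and e- (e-^2 = -1), from which the null vectors e0, einf are built.
Number of generators m = 3 + 2 = 5.
dim Cl(p,q) = 2^m = 2^5 = 32


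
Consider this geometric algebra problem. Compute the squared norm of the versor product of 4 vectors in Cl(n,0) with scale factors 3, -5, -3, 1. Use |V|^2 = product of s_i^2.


Each vector v_i has |v_i|^2 = s_i^2
Squared scales: 3^2 = 9, (-5)^2 = 25, (-3)^2 = 9, 1^2 = 1
|V|^2 = 9 * 25 * 9 * 1
= 2025


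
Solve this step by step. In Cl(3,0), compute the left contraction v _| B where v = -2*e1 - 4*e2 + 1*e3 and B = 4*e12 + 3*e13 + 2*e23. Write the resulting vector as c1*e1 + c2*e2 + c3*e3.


Left contraction v _| B = <vB>_1 (grade-1 part of the geometric product vB).
Using e1_|e12 = e2, e2_|e12 = -e1, e1_|e13 = e3, e3_|e13 = -e1, e2_|e23 = e3, e3_|e23 = -e2:
e1 coeff: -v2*b12 - v3*b13 = -(-4)*(4) - (1)*(3) = 13
e2 coeff: v1*b12 - v3*b23 = (-2)*(4) - (1)*(2) = -10
e3 coeff: v1*b13 + v2*b23 = (-2)*(3) + (-4)*(2) = -14
v _| B = 13*e1 - 10*e2 - 14*e3


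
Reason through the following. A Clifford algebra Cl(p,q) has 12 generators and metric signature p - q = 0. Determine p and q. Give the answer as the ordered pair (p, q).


We need p + q = 12 and p - q = 0.
Adding: 2p = 12 + 0 = 12, so p = 6.
Then q = 12 - 6 = 6.
(p, q) = (6, 6)


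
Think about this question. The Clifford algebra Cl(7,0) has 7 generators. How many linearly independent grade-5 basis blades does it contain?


Number of grade-k basis blades in Cl(p,q) with n = p + q is C(n, k).
n = 7 + 0 = 7
C(7, 5) = 7! / (5! * 2!)
= 5040 / (120 * 2)
= 21


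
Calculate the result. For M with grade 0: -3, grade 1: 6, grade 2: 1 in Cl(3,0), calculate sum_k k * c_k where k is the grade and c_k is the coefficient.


Grade-weighted sum = sum of grade_k * coefficient_k
0*(-3) = 0
1*6 = 6
2*1 = 2
Total = 0 + 6 + 2 = 8


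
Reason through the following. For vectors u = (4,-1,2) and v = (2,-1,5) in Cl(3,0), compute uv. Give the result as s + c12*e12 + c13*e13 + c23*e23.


In Cl(3,0): e_i^2 = 1, e_ie_j = -e_je_i for i != j.
Scalar part = u . v = 4*2 + (-1)*(-1) + 2*5
= 8 + 1 + 10 = 19
e12 coeff = 4*(-1) - (-1)*2 = -4 - (-2) = -2
e13 coeff = 4*5 - 2*2 = 20 - 4 = 16
e23 coeff = (-1)*5 - 2*(-1) = -5 - (-2) = -3
uv = 19 - 2*e12 + 16*e13 - 3*e23


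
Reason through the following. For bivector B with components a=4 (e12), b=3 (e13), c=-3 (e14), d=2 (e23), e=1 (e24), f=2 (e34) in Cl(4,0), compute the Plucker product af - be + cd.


Plucker relation: af - be + cd
a*f = 4*2 = 8
b*e = 3*1 = 3
c*d = (-3)*2 = -6
af - be + cd = 8 - 3 + (-6)
= -1


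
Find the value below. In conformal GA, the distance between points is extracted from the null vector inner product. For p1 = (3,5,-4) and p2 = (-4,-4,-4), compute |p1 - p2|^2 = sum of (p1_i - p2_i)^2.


p1 - p2 = (7, 9, 0)
|p1 - p2|^2 = 7^2 + 9^2 + 0^2
= 49 + 81 + 0
= 130


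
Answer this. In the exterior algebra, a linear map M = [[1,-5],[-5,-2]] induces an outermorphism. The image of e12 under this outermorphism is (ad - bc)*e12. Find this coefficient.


The outermorphism of a linear map f sends e1^e2 to f(e1)^f(e2).
f(e1) = 1*e1 - 5*e2
f(e2) = -5*e1 - 2*e2
f(e1) ^ f(e2) = (1*e1 - 5*e2) ^ (-5*e1 - 2*e2)
= 1*(-2)*e12 + (-5)*(-5)*e21
= (-2 - 25)*e12
= -27*e12
Coefficient = -27


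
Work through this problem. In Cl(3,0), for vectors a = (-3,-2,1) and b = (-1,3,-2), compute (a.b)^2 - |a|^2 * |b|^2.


a . b = (-3)*(-1) + (-2)*3 + 1*(-2)
= 3 + (-6) + (-2) = -5
|a|^2 = (-3)^2 + (-2)^2 + 1^2 = 14
|b|^2 = (-1)^2 + 3^2 + (-2)^2 = 14
(a.b)^2 = (-5)^2 = 25
|a|^2 * |b|^2 = 14 * 14 = 196
Result = 25 - 196 = -171


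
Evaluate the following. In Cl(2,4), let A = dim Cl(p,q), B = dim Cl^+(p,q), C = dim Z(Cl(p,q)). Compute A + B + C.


n = 2 + 4 = 6
Total dim = 2^6 = 64
Even subalgebra dim = 2^5 = 32
n is even, so center dim = 1
Sum = 64 + 32 + 1 = 97


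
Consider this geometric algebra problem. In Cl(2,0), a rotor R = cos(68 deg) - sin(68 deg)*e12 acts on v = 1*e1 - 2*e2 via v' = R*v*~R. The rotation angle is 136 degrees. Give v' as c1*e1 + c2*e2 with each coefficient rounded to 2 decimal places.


Rotor R = cos(68deg) - sin(68deg)*e12
Rotation angle theta = 2 * 68 = 136 degrees
v' = R*v*~R rotates v by theta.
cos(136deg) = -0.7193, sin(136deg) = 0.6947
v'_1 = 1*cos(136deg) - (-2)*sin(136deg)
= 1*(-0.7193) - (-2)*0.6947
= 0.67
v'_2 = 1*sin(136deg) + (-2)*cos(136deg)
= 1*0.6947 + (-2)*(-0.7193)
= 2.13
v' = 0.67*e1 + 2.13*e2


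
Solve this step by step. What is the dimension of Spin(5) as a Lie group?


Spin(n) double-covers SO(n); both have Lie algebra so(n) of dimension n(n-1)/2.
n = 5
n(n-1) = 5 * 4 = 20
dim Spin(5) = 20/2 = 10


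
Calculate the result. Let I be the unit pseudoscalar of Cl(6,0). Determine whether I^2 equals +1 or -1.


The pseudoscalar I = e1...e_n (product of all n generators) of Cl(p,q) satisfies I^2 = (-1)^(q + n(n-1)/2).
p = 6, q = 0, n = p + q = 6
n(n-1)/2 = 6 * 5 / 2 = 15
Exponent = q + n(n-1)/2 = 0 + 15 = 15
I^2 = (-1)^15 = -1


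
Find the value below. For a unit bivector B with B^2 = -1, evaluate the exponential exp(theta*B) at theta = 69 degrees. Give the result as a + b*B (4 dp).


For a unit bivector B with B^2 = -1, the exponential series gives
e^(theta*B) = cos(theta) + sin(theta)*B (the GA analogue of Euler's formula).
theta = 69 degrees = 1.204277 rad
cos(69 deg) = 0.3584
sin(69 deg) = 0.9336
exp(theta*B) = 0.3584 + 0.9336*B


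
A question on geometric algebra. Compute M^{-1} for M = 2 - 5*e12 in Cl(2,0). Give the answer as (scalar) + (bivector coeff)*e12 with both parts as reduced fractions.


M = 2 - 5*e12, where e12^2 = -1.
Since M commutes with its reverse ~M = a - b*e12, M * ~M = a^2 - b^2*e12^2 = a^2 + b^2.
So M^{-1} = ~M / (a^2 + b^2) = (a - b*e12)/(a^2 + b^2).
a^2 + b^2 = 4 + 25 = 29
Scalar part = 2/29 = 2/29
Bivector coeff = 5/29 = 5/29
M^{-1} = 2/29 + 5/29*e12


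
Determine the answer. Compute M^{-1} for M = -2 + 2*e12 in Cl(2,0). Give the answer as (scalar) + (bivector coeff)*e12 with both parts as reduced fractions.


M = -2 + 2*e12, where e12^2 = -1.
Since M commutes with its reverse ~M = a - b*e12, M * ~M = a^2 - b^2*e12^2 = a^2 + b^2.
So M^{-1} = ~M / (a^2 + b^2) = (a - b*e12)/(a^2 + b^2).
a^2 + b^2 = 4 + 4 = 8
Scalar part = -2/8 = -1/4
Bivector coeff = -2/8 = -1/4
M^{-1} = -1/4 - 1/4*e12


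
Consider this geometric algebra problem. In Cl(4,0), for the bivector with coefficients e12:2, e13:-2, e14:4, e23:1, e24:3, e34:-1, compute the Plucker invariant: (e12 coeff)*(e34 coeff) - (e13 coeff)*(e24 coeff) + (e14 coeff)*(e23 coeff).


Plucker relation: af - be + cd
a*f = 2*(-1) = -2
b*e = (-2)*3 = -6
c*d = 4*1 = 4
af - be + cd = -2 - (-6) + 4
= 8


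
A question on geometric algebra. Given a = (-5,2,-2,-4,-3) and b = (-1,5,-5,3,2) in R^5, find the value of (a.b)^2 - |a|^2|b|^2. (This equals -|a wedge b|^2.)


a . b = (-5)*(-1) + 2*5 + (-2)*(-5) + (-4)*3 + (-3)*2
= 5 + 10 + 10 + (-12) + (-6) = 7
|a|^2 = (-5)^2 + 2^2 + (-2)^2 + (-4)^2 + (-3)^2 = 58
|b|^2 = (-1)^2 + 5^2 + (-5)^2 + 3^2 + 2^2 = 64
(a.b)^2 = 7^2 = 49
|a|^2 * |b|^2 = 58 * 64 = 3712
Result = 49 - 3712 = -3663


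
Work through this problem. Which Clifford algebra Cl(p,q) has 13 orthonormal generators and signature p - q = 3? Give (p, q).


We need p + q = 13 and p - q = 3.
Adding: 2p = 13 + 3 = 16, so p = 8.
Then q = 13 - 8 = 5.
(p, q) = (8, 5)


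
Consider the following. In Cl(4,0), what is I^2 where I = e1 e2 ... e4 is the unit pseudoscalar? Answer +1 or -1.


The pseudoscalar I = e1...e_n (product of all n generators) of Cl(p,q) satisfies I^2 = (-1)^(q + n(n-1)/2).
p = 4, q = 0, n = p + q = 4
n(n-1)/2 = 4 * 3 / 2 = 6
Exponent = q + n(n-1)/2 = 0 + 6 = 6
I^2 = (-1)^6 = +1


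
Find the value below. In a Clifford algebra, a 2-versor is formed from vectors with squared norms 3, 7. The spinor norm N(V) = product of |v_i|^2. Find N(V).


Spinor norm N(V) = |v1|^2 * |v2|^2 * ... * |v2|^2
= 3 * 7
Running product: 3, 21
N(V) = 21


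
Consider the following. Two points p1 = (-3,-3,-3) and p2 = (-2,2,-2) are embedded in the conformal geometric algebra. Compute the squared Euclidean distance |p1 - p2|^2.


p1 - p2 = (-1, -5, -1)
|p1 - p2|^2 = (-1)^2 + (-5)^2 + (-1)^2
= 1 + 25 + 1
= 27


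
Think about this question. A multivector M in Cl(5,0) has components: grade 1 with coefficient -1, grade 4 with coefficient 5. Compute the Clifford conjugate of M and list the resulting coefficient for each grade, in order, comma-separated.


Clifford conjugate sign for grade k: (-1)^(k(k+1)/2)
Grade 1: (-1)^(1*2/2) = (-1)^1 = -1, coeff -1 -> 1
Grade 4: (-1)^(4*5/2) = (-1)^10 = 1, coeff 5 -> 5
Conjugated coefficients: 1, 5


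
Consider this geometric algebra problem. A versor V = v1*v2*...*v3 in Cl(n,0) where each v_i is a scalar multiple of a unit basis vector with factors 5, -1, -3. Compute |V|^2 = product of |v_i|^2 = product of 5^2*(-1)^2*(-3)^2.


Each vector v_i has |v_i|^2 = s_i^2
Squared scales: 5^2 = 25, (-1)^2 = 1, (-3)^2 = 9
|V|^2 = 25 * 1 * 9
= 225


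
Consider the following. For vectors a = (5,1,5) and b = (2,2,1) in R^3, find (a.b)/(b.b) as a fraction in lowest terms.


Projection coefficient = (a . b) / (b . b)
a . b = 5*2 + 1*2 + 5*1
= 10 + 2 + 5 = 17
b . b = 2^2 + 2^2 + 1^2
= 4 + 4 + 1 = 9
Coefficient = 17/9
In lowest terms: 17/9


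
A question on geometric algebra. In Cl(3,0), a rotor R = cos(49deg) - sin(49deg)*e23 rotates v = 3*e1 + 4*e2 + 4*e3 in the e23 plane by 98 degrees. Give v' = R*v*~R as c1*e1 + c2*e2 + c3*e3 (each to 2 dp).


Rotor R = cos(49deg) - sin(49deg)*e23
Rotation angle theta = 2 * 49 = 98 degrees in the e23 plane (e2 -> e3).
The component perpendicular to the plane (e1) is invariant: v'_1 = v1 = 3.00
cos(98deg) = -0.1392, sin(98deg) = 0.9903
v'_2 = v2*cos(theta) - v3*sin(theta) = 4*(-0.1392) - 4*0.9903 = -4.52
v'_3 = v2*sin(theta) + v3*cos(theta) = 4*0.9903 + 4*(-0.1392) = 3.40
v' = 3.00*e1 - 4.52*e2 + 3.40*e3


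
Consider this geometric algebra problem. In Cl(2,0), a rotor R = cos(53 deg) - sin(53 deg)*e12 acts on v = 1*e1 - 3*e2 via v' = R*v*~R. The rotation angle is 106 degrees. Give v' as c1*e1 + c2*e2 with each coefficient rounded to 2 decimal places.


Rotor R = cos(53deg) - sin(53deg)*e12
Rotation angle theta = 2 * 53 = 106 degrees
v' = R*v*~R rotates v by theta.
cos(106deg) = -0.2756, sin(106deg) = 0.9613
v'_1 = 1*cos(106deg) - (-3)*sin(106deg)
= 1*(-0.2756) - (-3)*0.9613
= 2.61
v'_2 = 1*sin(106deg) + (-3)*cos(106deg)
= 1*0.9613 + (-3)*(-0.2756)
= 1.79
v' = 2.61*e1 + 1.79*e2


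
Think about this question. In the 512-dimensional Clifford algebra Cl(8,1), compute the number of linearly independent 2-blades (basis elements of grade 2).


Number of grade-k basis blades in Cl(p,q) with n = p + q is C(n, k).
n = 8 + 1 = 9
C(9, 2) = 9! / (2! * 7!)
= 362880 / (2 * 5040)
= 36


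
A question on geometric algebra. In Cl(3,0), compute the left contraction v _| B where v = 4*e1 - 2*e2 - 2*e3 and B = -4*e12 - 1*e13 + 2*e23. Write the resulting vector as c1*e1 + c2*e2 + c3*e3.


Left contraction v _| B = <vB>_1 (grade-1 part of the geometric product vB).
Using e1_|e12 = e2, e2_|e12 = -e1, e1_|e13 = e3, e3_|e13 = -e1, e2_|e23 = e3, e3_|e23 = -e2:
e1 coeff: -v2*b12 - v3*b13 = -(-2)*(-4) - (-2)*(-1) = -10
e2 coeff: v1*b12 - v3*b23 = (4)*(-4) - (-2)*(2) = -12
e3 coeff: v1*b13 + v2*b23 = (4)*(-1) + (-2)*(2) = -8
v _| B = -10*e1 - 12*e2 - 8*e3


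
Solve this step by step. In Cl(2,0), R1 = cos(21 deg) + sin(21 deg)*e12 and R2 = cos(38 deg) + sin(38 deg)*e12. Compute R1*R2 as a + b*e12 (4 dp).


Same-plane rotors commute and their half-angles add:
R1*R2 = cos(a1 + a2) + sin(a1 + a2)*e12.
a1 + a2 = 21 + 38 = 59 deg
cos(59 deg) = 0.5150
sin(59 deg) = 0.8572
R1*R2 = 0.5150 + 0.8572*e12


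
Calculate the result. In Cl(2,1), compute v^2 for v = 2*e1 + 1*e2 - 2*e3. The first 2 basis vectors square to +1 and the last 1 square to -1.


v^2 = sum of c_i^2 * e_i^2
Positive signature terms (e_i^2 = +1): 2^2 + 1^2 = 5
Negative signature terms (e_j^2 = -1): (-2)^2 = 4
v^2 = 5 - 4 = 1


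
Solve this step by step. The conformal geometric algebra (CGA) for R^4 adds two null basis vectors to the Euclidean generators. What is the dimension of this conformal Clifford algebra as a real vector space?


The conformal model of R^4 uses Cl(5,1): the 4 Euclidean generators plus two extra orthogonal generators e+ (e+^2 = +1) and e- (e-^2 = -1), from which the null vectors e0, einf are built.
Number of generators m = 4 + 2 = 6.
dim Cl(p,q) = 2^m = 2^6 = 64


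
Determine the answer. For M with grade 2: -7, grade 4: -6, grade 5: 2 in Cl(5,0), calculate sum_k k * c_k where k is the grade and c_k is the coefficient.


Grade-weighted sum = sum of grade_k * coefficient_k
2*(-7) = -14
4*(-6) = -24
5*2 = 10
Total = -14 + (-24) + 10 = -28


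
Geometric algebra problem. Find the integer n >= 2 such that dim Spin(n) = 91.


dim Spin(n) = dim so(n) = n(n-1)/2.
Solve n(n-1)/2 = 91, i.e. n^2 - n - 182 = 0.
Discriminant = 1 + 8*91 = 729
n = (1 + sqrt(729))/2 = (1 + 27)/2 = 14


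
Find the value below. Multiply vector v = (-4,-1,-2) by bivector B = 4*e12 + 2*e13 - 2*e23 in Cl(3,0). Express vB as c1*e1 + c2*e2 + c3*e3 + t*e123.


vB has grade-1 (vector) and grade-3 (trivector) parts: vB = (v _| B) + (v ^ B).
Vector part <vB>_1:
  e1: -v2*b12 - v3*b13 = -(-1)*(4) - (-2)*(2) = 8
  e2: v1*b12 - v3*b23 = (-4)*(4) - (-2)*(-2) = -20
  e3: v1*b13 + v2*b23 = (-4)*(2) + (-1)*(-2) = -6
Trivector part <vB>_3:
  e123: v1*b23 - v2*b13 + v3*b12 = (-4)*(-2) - (-1)*(2) + (-2)*(4) = 2
vB = 8*e1 - 20*e2 - 6*e3 + 2*e123


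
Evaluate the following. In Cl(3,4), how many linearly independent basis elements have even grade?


Even subalgebra dimension = 2^(n-1)
n = 3 + 4 = 7
2^(7 - 1) = 2^6 = 64
Verification: sum of C(7,k) for even k = 1 + 21 + 35 + 7 = 64
Result = 64


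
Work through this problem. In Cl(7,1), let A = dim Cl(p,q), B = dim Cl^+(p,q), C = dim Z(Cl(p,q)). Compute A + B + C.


n = 7 + 1 = 8
Total dim = 2^8 = 256
Even subalgebra dim = 2^7 = 128
n is even, so center dim = 1
Sum = 256 + 128 + 1 = 385


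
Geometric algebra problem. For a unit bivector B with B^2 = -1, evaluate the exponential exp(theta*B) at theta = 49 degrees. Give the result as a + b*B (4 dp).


For a unit bivector B with B^2 = -1, the exponential series gives
e^(theta*B) = cos(theta) + sin(theta)*B (the GA analogue of Euler's formula).
theta = 49 degrees = 0.855211 rad
cos(49 deg) = 0.6561
sin(49 deg) = 0.7547
exp(theta*B) = 0.6561 + 0.7547*B


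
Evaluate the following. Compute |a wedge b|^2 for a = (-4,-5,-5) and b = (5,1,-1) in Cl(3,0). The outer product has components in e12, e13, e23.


a wedge b = (a1*b2 - a2*b1)*e12 + (a1*b3 - a3*b1)*e13 + (a2*b3 - a3*b2)*e23
e12 coeff: (-4)*1 - (-5)*5 = -4 - (-25) = 21
e13 coeff: (-4)*(-1) - (-5)*5 = 4 - (-25) = 29
e23 coeff: (-5)*(-1) - (-5)*1 = 5 - (-5) = 10
|a wedge b|^2 = 21^2 + 29^2 + 10^2
= 441 + 841 + 100
= 1382


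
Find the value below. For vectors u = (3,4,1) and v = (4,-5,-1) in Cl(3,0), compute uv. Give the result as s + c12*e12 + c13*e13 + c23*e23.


In Cl(3,0): e_i^2 = 1, e_ie_j = -e_je_i for i != j.
Scalar part = u . v = 3*4 + 4*(-5) + 1*(-1)
= 12 + (-20) + (-1) = -9
e12 coeff = 3*(-5) - 4*4 = -15 - 16 = -31
e13 coeff = 3*(-1) - 1*4 = -3 - 4 = -7
e23 coeff = 4*(-1) - 1*(-5) = -4 - (-5) = 1
uv = -9 - 31*e12 - 7*e13 + 1*e23


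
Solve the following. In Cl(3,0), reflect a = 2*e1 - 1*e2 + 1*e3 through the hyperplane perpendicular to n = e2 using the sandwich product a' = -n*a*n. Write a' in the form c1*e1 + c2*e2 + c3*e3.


Reflection formula: a' = -n*a*n, with n = e2 (unit vector, n^2 = 1).
For reflection through hyperplane perp to e2:
The component along e2 flips sign, others stay.
a = (2, -1, 1)
a' = (2, 1, 1)
a' = 2*e1 + 1*e2 + 1*e3


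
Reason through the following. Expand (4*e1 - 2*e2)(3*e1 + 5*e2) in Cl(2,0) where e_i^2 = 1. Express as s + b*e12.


Expand: (4*e1 - 2*e2)(3*e1 + 5*e2)
= 4*3*e1e1 + 4*5*e1e2 + (-2)*3*e2e1 + (-2)*5*e2e2
Using e1^2 = e2^2 = 1, e2e1 = -e1e2:
Scalar part s = 4*3 + (-2)*5 = 12 + (-10) = 2
Bivector part b = 4*5 - (-2)*3 = 20 - (-6) = 26
uv = 2 + 26*e12


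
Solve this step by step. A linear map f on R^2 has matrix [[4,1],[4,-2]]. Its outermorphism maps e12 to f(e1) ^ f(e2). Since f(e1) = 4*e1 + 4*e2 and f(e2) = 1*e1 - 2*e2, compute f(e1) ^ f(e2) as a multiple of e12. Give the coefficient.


The outermorphism of a linear map f sends e1^e2 to f(e1)^f(e2).
f(e1) = 4*e1 + 4*e2
f(e2) = 1*e1 - 2*e2
f(e1) ^ f(e2) = (4*e1 + 4*e2) ^ (1*e1 - 2*e2)
= 4*(-2)*e12 + 4*1*e21
= (-8 - 4)*e12
= -12*e12
Coefficient = -12


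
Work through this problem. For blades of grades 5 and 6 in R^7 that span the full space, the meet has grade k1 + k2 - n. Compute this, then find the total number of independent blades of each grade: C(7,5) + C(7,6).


Meet grade = grade(A) + grade(B) - n
= 5 + 6 - 7 = 4
C(7,5) = 21
C(7,6) = 7
dim_A + dim_B = 21 + 7 = 28


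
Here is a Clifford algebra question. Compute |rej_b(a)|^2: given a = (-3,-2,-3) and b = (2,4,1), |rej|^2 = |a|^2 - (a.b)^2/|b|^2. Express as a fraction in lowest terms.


|a|^2 = (-3)^2 + (-2)^2 + (-3)^2 = 22
|b|^2 = 2^2 + 4^2 + 1^2 = 21
a . b = (-3)*2 + (-2)*4 + (-3)*1 = -17
(a.b)^2 = (-17)^2 = 289
|rej|^2 = 22 - 289/21
= (462 - 289)/21
= 173/21
In lowest terms: 173/21


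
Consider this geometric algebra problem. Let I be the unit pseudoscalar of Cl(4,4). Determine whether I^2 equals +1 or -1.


The pseudoscalar I = e1...e_n (product of all n generators) of Cl(p,q) satisfies I^2 = (-1)^(q + n(n-1)/2).
p = 4, q = 4, n = p + q = 8
n(n-1)/2 = 8 * 7 / 2 = 28
Exponent = q + n(n-1)/2 = 4 + 28 = 32
I^2 = (-1)^32 = +1


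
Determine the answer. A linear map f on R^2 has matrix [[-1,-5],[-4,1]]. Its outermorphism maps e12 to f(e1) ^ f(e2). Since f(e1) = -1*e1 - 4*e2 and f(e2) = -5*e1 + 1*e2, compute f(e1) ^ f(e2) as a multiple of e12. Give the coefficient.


The outermorphism of a linear map f sends e1^e2 to f(e1)^f(e2).
f(e1) = -1*e1 - 4*e2
f(e2) = -5*e1 + 1*e2
f(e1) ^ f(e2) = (-1*e1 - 4*e2) ^ (-5*e1 + 1*e2)
= (-1)*1*e12 + (-4)*(-5)*e21
= (-1 - 20)*e12
= -21*e12
Coefficient = -21


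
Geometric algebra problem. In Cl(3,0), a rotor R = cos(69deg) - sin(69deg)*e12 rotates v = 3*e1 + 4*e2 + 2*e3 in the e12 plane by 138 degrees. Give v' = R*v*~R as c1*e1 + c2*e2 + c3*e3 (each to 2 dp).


Rotor R = cos(69deg) - sin(69deg)*e12
Rotation angle theta = 2 * 69 = 138 degrees in the e12 plane (e1 -> e2).
The component perpendicular to the plane (e3) is invariant: v'_3 = v3 = 2.00
cos(138deg) = -0.7431, sin(138deg) = 0.6691
v'_1 = v1*cos(theta) - v2*sin(theta) = 3*(-0.7431) - 4*0.6691 = -4.91
v'_2 = v1*sin(theta) + v2*cos(theta) = 3*0.6691 + 4*(-0.7431) = -0.97
v' = -4.91*e1 - 0.97*e2 + 2.00*e3


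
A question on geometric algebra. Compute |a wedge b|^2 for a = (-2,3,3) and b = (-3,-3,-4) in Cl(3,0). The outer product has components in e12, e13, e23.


a wedge b = (a1*b2 - a2*b1)*e12 + (a1*b3 - a3*b1)*e13 + (a2*b3 - a3*b2)*e23
e12 coeff: (-2)*(-3) - 3*(-3) = 6 - (-9) = 15
e13 coeff: (-2)*(-4) - 3*(-3) = 8 - (-9) = 17
e23 coeff: 3*(-4) - 3*(-3) = -12 - (-9) = -3
|a wedge b|^2 = 15^2 + 17^2 + (-3)^2
= 225 + 289 + 9
= 523


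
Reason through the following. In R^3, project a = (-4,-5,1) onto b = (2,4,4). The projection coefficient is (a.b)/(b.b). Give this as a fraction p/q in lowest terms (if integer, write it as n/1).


Projection coefficient = (a . b) / (b . b)
a . b = (-4)*2 + (-5)*4 + 1*4
= -8 + (-20) + 4 = -24
b . b = 2^2 + 4^2 + 4^2
= 4 + 16 + 16 = 36
Coefficient = -24/36
In lowest terms: -2/3


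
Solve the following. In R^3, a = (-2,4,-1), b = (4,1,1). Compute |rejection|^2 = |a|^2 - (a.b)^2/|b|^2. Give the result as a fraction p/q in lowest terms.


|a|^2 = (-2)^2 + 4^2 + (-1)^2 = 21
|b|^2 = 4^2 + 1^2 + 1^2 = 18
a . b = (-2)*4 + 4*1 + (-1)*1 = -5
(a.b)^2 = (-5)^2 = 25
|rej|^2 = 21 - 25/18
= (378 - 25)/18
= 353/18
In lowest terms: 353/18


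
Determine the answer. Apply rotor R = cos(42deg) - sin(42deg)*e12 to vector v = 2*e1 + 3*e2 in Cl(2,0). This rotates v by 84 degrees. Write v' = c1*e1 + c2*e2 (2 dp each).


Rotor R = cos(42deg) - sin(42deg)*e12
Rotation angle theta = 2 * 42 = 84 degrees
v' = R*v*~R rotates v by theta.
cos(84deg) = 0.1045, sin(84deg) = 0.9945
v'_1 = 2*cos(84deg) - 3*sin(84deg)
= 2*0.1045 - 3*0.9945
= -2.77
v'_2 = 2*sin(84deg) + 3*cos(84deg)
= 2*0.9945 + 3*0.1045
= 2.30
v' = -2.77*e1 + 2.30*e2


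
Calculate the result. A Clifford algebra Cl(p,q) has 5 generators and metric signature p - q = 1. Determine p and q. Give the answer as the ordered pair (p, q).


We need p + q = 5 and p - q = 1.
Adding: 2p = 5 + 1 = 6, so p = 3.
Then q = 5 - 3 = 2.
(p, q) = (3, 2)


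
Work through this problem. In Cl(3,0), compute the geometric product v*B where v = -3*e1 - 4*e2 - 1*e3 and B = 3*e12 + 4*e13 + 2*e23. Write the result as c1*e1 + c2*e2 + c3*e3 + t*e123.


vB has grade-1 (vector) and grade-3 (trivector) parts: vB = (v _| B) + (v ^ B).
Vector part <vB>_1:
  e1: -v2*b12 - v3*b13 = -(-4)*(3) - (-1)*(4) = 16
  e2: v1*b12 - v3*b23 = (-3)*(3) - (-1)*(2) = -7
  e3: v1*b13 + v2*b23 = (-3)*(4) + (-4)*(2) = -20
Trivector part <vB>_3:
  e123: v1*b23 - v2*b13 + v3*b12 = (-3)*(2) - (-4)*(4) + (-1)*(3) = 7
vB = 16*e1 - 7*e2 - 20*e3 + 7*e123


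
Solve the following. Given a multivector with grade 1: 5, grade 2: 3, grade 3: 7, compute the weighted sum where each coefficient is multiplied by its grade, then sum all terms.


Grade-weighted sum = sum of grade_k * coefficient_k
1*5 = 5
2*3 = 6
3*7 = 21
Total = 5 + 6 + 21 = 32


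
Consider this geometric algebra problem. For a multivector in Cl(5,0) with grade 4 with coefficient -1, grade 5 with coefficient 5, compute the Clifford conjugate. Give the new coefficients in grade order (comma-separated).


Clifford conjugate sign for grade k: (-1)^(k(k+1)/2)
Grade 4: (-1)^(4*5/2) = (-1)^10 = 1, coeff -1 -> -1
Grade 5: (-1)^(5*6/2) = (-1)^15 = -1, coeff 5 -> -5
Conjugated coefficients: -1, -5


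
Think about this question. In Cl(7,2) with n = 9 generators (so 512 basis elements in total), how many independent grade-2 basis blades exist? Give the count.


Number of grade-k basis blades in Cl(p,q) with n = p + q is C(n, k).
n = 7 + 2 = 9
C(9, 2) = 9! / (2! * 7!)
= 362880 / (2 * 5040)
= 36


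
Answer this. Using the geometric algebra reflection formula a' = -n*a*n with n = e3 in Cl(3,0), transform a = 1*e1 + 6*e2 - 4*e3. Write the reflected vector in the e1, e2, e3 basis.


Reflection formula: a' = -n*a*n, with n = e3 (unit vector, n^2 = 1).
For reflection through hyperplane perp to e3:
The component along e3 flips sign, others stay.
a = (1, 6, -4)
a' = (1, 6, 4)
a' = 1*e1 + 6*e2 + 4*e3


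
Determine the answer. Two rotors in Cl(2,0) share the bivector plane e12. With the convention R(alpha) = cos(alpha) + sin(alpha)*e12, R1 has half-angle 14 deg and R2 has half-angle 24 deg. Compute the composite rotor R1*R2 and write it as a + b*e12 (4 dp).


Same-plane rotors commute and their half-angles add:
R1*R2 = cos(a1 + a2) + sin(a1 + a2)*e12.
a1 + a2 = 14 + 24 = 38 deg
cos(38 deg) = 0.7880
sin(38 deg) = 0.6157
R1*R2 = 0.7880 + 0.6157*e12


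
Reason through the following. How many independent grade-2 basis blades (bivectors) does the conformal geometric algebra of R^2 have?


The conformal model of R^2 uses Cl(3,1) with m = 2 + 2 = 4 generators.
Number of grade-2 blades = C(m, 2) = C(4, 2)
= 4*3/2 = 6


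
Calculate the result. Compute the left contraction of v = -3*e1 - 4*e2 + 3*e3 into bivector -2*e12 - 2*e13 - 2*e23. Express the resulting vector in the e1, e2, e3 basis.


Left contraction v _| B = <vB>_1 (grade-1 part of the geometric product vB).
Using e1_|e12 = e2, e2_|e12 = -e1, e1_|e13 = e3, e3_|e13 = -e1, e2_|e23 = e3, e3_|e23 = -e2:
e1 coeff: -v2*b12 - v3*b13 = -(-4)*(-2) - (3)*(-2) = -2
e2 coeff: v1*b12 - v3*b23 = (-3)*(-2) - (3)*(-2) = 12
e3 coeff: v1*b13 + v2*b23 = (-3)*(-2) + (-4)*(-2) = 14
v _| B = -2*e1 + 12*e2 + 14*e3


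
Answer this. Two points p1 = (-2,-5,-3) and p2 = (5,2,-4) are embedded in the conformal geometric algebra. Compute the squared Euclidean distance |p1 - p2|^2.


p1 - p2 = (-7, -7, 1)
|p1 - p2|^2 = (-7)^2 + (-7)^2 + 1^2
= 49 + 49 + 1
= 99


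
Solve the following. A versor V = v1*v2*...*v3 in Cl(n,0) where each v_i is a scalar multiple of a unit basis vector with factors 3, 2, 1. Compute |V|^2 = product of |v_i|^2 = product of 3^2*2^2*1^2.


Each vector v_i has |v_i|^2 = s_i^2
Squared scales: 3^2 = 9, 2^2 = 4, 1^2 = 1
|V|^2 = 9 * 4 * 1
= 36


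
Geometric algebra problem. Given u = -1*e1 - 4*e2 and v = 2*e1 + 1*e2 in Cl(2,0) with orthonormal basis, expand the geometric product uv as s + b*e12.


Expand: (-1*e1 - 4*e2)(2*e1 + 1*e2)
= (-1)*2*e1e1 + (-1)*1*e1e2 + (-4)*2*e2e1 + (-4)*1*e2e2
Using e1^2 = e2^2 = 1, e2e1 = -e1e2:
Scalar part s = (-1)*2 + (-4)*1 = -2 + (-4) = -6
Bivector part b = (-1)*1 - (-4)*2 = -1 - (-8) = 7
uv = -6 + 7*e12


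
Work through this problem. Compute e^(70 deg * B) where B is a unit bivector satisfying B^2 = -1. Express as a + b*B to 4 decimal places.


For a unit bivector B with B^2 = -1, the exponential series gives
e^(theta*B) = cos(theta) + sin(theta)*B (the GA analogue of Euler's formula).
theta = 70 degrees = 1.22173 rad
cos(70 deg) = 0.3420
sin(70 deg) = 0.9397
exp(theta*B) = 0.3420 + 0.9397*B


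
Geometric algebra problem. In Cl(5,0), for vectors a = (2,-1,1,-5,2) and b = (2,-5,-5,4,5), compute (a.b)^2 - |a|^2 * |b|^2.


a . b = 2*2 + (-1)*(-5) + 1*(-5) + (-5)*4 + 2*5
= 4 + 5 + (-5) + (-20) + 10 = -6
|a|^2 = 2^2 + (-1)^2 + 1^2 + (-5)^2 + 2^2 = 35
|b|^2 = 2^2 + (-5)^2 + (-5)^2 + 4^2 + 5^2 = 95
(a.b)^2 = (-6)^2 = 36
|a|^2 * |b|^2 = 35 * 95 = 3325
Result = 36 - 3325 = -3289


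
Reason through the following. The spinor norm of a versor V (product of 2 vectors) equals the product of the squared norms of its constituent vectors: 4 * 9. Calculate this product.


Spinor norm N(V) = |v1|^2 * |v2|^2 * ... * |v2|^2
= 4 * 9
Running product: 4, 36
N(V) = 36


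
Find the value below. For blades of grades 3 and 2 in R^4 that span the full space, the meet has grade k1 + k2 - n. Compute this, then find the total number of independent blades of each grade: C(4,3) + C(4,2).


Meet grade = grade(A) + grade(B) - n
= 3 + 2 - 4 = 1
C(4,3) = 4
C(4,2) = 6
dim_A + dim_B = 4 + 6 = 10


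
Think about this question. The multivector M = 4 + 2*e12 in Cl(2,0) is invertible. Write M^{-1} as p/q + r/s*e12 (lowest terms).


M = 4 + 2*e12, where e12^2 = -1.
Since M commutes with its reverse ~M = a - b*e12, M * ~M = a^2 - b^2*e12^2 = a^2 + b^2.
So M^{-1} = ~M / (a^2 + b^2) = (a - b*e12)/(a^2 + b^2).
a^2 + b^2 = 16 + 4 = 20
Scalar part = 4/20 = 1/5
Bivector coeff = -2/20 = -1/10
M^{-1} = 1/5 - 1/10*e12


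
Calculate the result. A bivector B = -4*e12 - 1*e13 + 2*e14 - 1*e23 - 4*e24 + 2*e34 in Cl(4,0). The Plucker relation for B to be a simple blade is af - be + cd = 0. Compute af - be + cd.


Plucker relation: af - be + cd
a*f = (-4)*2 = -8
b*e = (-1)*(-4) = 4
c*d = 2*(-1) = -2
af - be + cd = -8 - 4 + (-2)
= -14


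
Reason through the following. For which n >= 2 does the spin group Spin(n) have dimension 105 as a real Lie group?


dim Spin(n) = dim so(n) = n(n-1)/2.
Solve n(n-1)/2 = 105, i.e. n^2 - n - 210 = 0.
Discriminant = 1 + 8*105 = 841
n = (1 + sqrt(841))/2 = (1 + 29)/2 = 15


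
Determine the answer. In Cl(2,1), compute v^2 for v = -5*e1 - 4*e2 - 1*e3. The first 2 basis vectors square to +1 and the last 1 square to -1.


v^2 = sum of c_i^2 * e_i^2
Positive signature terms (e_i^2 = +1): (-5)^2 + (-4)^2 = 41
Negative signature terms (e_j^2 = -1): (-1)^2 = 1
v^2 = 41 - 1 = 40


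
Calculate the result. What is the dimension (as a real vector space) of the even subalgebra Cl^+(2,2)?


Even subalgebra dimension = 2^(n-1)
n = 2 + 2 = 4
2^(4 - 1) = 2^3 = 8
Verification: sum of C(4,k) for even k = 1 + 6 + 1 = 8
Result = 8


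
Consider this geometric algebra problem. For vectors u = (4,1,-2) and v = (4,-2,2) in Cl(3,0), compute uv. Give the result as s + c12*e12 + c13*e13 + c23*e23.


In Cl(3,0): e_i^2 = 1, e_ie_j = -e_je_i for i != j.
Scalar part = u . v = 4*4 + 1*(-2) + (-2)*2
= 16 + (-2) + (-4) = 10
e12 coeff = 4*(-2) - 1*4 = -8 - 4 = -12
e13 coeff = 4*2 - (-2)*4 = 8 - (-8) = 16
e23 coeff = 1*2 - (-2)*(-2) = 2 - 4 = -2
uv = 10 - 12*e12 + 16*e13 - 2*e23


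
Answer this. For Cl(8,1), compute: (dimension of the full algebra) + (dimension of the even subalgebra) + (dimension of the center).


n = 8 + 1 = 9
Total dim = 2^9 = 512
Even subalgebra dim = 2^8 = 256
n is odd, so center dim = 2
Sum = 512 + 256 + 2 = 770


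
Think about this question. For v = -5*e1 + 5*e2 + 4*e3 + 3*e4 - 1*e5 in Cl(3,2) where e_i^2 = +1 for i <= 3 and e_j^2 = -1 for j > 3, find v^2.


v^2 = sum of c_i^2 * e_i^2
Positive signature terms (e_i^2 = +1): (-5)^2 + 5^2 + 4^2 = 66
Negative signature terms (e_j^2 = -1): 3^2 + (-1)^2 = 10
v^2 = 66 - 10 = 56


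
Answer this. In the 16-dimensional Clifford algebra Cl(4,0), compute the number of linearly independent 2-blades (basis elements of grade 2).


Number of grade-k basis blades in Cl(p,q) with n = p + q is C(n, k).
n = 4 + 0 = 4
C(4, 2) = 4! / (2! * 2!)
= 24 / (2 * 2)
= 6


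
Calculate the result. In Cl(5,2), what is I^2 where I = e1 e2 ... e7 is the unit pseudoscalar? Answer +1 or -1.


The pseudoscalar I = e1...e_n (product of all n generators) of Cl(p,q) satisfies I^2 = (-1)^(q + n(n-1)/2).
p = 5, q = 2, n = p + q = 7
n(n-1)/2 = 7 * 6 / 2 = 21
Exponent = q + n(n-1)/2 = 2 + 21 = 23
I^2 = (-1)^23 = -1


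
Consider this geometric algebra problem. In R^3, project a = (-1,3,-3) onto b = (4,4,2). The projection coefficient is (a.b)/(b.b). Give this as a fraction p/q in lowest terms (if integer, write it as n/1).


Projection coefficient = (a . b) / (b . b)
a . b = (-1)*4 + 3*4 + (-3)*2
= -4 + 12 + (-6) = 2
b . b = 4^2 + 4^2 + 2^2
= 16 + 16 + 4 = 36
Coefficient = 2/36
In lowest terms: 1/18


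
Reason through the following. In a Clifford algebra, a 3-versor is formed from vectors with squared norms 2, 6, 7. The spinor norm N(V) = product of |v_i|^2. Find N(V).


Spinor norm N(V) = |v1|^2 * |v2|^2 * ... * |v3|^2
= 2 * 6 * 7
Running product: 2, 12, 84
N(V) = 84


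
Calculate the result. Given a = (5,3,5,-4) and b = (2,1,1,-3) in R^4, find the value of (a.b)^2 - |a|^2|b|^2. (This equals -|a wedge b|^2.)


a . b = 5*2 + 3*1 + 5*1 + (-4)*(-3)
= 10 + 3 + 5 + 12 = 30
|a|^2 = 5^2 + 3^2 + 5^2 + (-4)^2 = 75
|b|^2 = 2^2 + 1^2 + 1^2 + (-3)^2 = 15
(a.b)^2 = 30^2 = 900
|a|^2 * |b|^2 = 75 * 15 = 1125
Result = 900 - 1125 = -225


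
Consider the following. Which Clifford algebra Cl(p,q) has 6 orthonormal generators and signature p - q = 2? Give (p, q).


We need p + q = 6 and p - q = 2.
Adding: 2p = 6 + 2 = 8, so p = 4.
Then q = 6 - 4 = 2.
(p, q) = (4, 2)


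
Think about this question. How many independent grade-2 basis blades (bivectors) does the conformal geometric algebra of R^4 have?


The conformal model of R^4 uses Cl(5,1) with m = 4 + 2 = 6 generators.
Number of grade-2 blades = C(m, 2) = C(6, 2)
= 6*5/2 = 15


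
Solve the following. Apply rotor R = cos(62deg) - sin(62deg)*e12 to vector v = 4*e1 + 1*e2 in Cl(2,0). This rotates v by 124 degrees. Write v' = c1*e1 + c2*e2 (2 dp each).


Rotor R = cos(62deg) - sin(62deg)*e12
Rotation angle theta = 2 * 62 = 124 degrees
v' = R*v*~R rotates v by theta.
cos(124deg) = -0.5592, sin(124deg) = 0.8290
v'_1 = 4*cos(124deg) - 1*sin(124deg)
= 4*(-0.5592) - 1*0.8290
= -3.07
v'_2 = 4*sin(124deg) + 1*cos(124deg)
= 4*0.8290 + 1*(-0.5592)
= 2.76
v' = -3.07*e1 + 2.76*e2
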